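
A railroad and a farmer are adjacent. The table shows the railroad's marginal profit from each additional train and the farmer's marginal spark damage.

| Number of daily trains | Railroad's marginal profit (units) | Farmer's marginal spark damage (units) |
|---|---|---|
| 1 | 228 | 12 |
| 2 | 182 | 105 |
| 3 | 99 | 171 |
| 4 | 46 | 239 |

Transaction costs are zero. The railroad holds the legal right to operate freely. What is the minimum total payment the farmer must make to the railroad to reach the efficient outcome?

145

Left alone the railroad would choose level 4 (marginal profit stays positive).
Efficient level: k* = 2 (marginal profit ≥ marginal spark damage through 2).
The farmer must at least cover the railroad's forgone profit from cutting 4→2: 99 + 46 = 145.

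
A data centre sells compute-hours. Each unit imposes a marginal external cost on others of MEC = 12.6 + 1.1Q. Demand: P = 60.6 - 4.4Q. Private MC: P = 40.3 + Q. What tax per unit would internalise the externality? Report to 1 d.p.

tax = 13.9 per unit

Social marginal cost = private MC + MEC = 52.9 + 2.1Q.
Set SMC = demand: 52.9 + 2.1Q = 60.6 - 4.4Q → Q* = 1.1846.
The Pigouvian tax equals MEC at Q*: 12.6 + 1.1×1.1846 = 13.9031.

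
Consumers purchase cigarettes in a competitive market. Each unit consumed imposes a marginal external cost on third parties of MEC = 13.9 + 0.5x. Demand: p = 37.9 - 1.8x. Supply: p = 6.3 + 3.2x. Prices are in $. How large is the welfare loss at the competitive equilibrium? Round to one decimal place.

DWL = $26.5

Market equilibrium (private): 6.3 + 3.2x = 37.9 - 1.8x → x_m = 6.3200.
Social marginal benefit = demand − MEC = 24.0 - 2.3x.
Set SMB = MC: 24.0 - 2.3x = 6.3 + 3.2x → x* = 3.2182.
Between x* and x_m the wedge MC − SMB runs linearly from 0 to MEC(x_m), so the loss is a triangle.
DWL = ½ × 3.1018 × 17.0600 = 26.4584.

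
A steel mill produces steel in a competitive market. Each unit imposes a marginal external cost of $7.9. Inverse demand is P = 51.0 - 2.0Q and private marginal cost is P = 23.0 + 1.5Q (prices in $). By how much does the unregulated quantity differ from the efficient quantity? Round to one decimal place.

2.3 units

Market equilibrium (private): 23.0 + 1.5Q = 51.0 - 2.0Q → Q_m = 8.0000.
Social marginal cost = private MC + MEC = 30.9 + 1.5Q.
Set SMC = demand: 30.9 + 1.5Q = 51.0 - 2.0Q → Q* = 5.7429.
Gap = |8.0000 − 5.7429| = 2.2571.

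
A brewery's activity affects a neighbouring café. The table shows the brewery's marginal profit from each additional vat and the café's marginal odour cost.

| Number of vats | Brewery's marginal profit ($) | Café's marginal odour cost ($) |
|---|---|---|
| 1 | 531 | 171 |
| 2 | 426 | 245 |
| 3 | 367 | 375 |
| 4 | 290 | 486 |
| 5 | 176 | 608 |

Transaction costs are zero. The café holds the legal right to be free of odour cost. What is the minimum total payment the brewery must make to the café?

$416

Efficient level: marginal profit ≥ marginal odour cost through level 2, so k* = 2.
With the café holding the right, the brewery must at least compensate total damage at k*: 171 + 245 = 416.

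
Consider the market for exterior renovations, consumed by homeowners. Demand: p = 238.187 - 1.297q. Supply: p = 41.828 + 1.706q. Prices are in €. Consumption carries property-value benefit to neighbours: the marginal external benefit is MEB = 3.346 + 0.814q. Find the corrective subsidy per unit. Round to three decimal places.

Social marginal benefit = demand + MEB = 241.533 - 0.483q.
Set SMB = MC: 241.533 - 0.483q = 41.828 + 1.706q → q* = 91.2312.
The Pigouvian subsidy equals MEB at q*: 3.346 + 0.814×91.2312 = 77.6082.

subsidy = €77.608 per unit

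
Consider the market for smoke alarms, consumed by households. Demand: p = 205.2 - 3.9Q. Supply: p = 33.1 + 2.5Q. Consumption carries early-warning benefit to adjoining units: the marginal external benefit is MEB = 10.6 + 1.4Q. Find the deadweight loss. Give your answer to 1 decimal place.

DWL = 232.8

Market equilibrium (private): 33.1 + 2.5Q = 205.2 - 3.9Q → Q_m = 26.8906.
Social marginal benefit = demand + MEB = 215.8 - 2.5Q.
Set SMB = MC: 215.8 - 2.5Q = 33.1 + 2.5Q → Q* = 36.5400.
Between Q* and Q_m the wedge SMB − MC runs linearly from 0 to MEB(Q_m), so the loss is a triangle.
DWL = ½ × 9.6494 × 48.2469 = 232.7768.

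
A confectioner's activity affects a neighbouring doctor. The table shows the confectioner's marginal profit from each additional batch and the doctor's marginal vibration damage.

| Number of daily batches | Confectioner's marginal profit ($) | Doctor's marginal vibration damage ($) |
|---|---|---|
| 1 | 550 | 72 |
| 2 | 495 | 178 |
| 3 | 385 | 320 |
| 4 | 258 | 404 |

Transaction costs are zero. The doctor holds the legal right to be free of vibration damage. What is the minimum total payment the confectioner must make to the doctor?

Efficient level: marginal profit ≥ marginal vibration damage through level 3, so k* = 3.
With the doctor holding the right, the confectioner must at least compensate total damage at k*: 72 + 178 + 320 = 570.

$570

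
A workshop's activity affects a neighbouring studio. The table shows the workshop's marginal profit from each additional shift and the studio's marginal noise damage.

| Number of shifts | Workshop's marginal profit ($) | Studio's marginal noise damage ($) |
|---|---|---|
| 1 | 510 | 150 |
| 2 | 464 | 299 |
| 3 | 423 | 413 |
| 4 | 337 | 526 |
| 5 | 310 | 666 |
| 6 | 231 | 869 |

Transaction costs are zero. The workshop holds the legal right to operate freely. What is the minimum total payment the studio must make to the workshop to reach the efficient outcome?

$878

Left alone the workshop would choose level 6 (marginal profit stays positive).
Efficient level: k* = 3 (marginal profit ≥ marginal noise damage through 3).
The studio must at least cover the workshop's forgone profit from cutting 6→3: 337 + 310 + 231 = 878.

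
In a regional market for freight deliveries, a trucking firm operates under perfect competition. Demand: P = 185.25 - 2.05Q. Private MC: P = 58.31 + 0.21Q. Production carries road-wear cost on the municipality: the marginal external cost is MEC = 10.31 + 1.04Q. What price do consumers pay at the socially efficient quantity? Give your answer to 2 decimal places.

Social marginal cost = private MC + MEC = 68.62 + 1.25Q.
Set SMC = demand: 68.62 + 1.25Q = 185.25 - 2.05Q → Q* = 35.3424.
Consumer price on the demand curve at Q*: 185.25 − 2.05×35.3424 = 112.7981.

P = 112.80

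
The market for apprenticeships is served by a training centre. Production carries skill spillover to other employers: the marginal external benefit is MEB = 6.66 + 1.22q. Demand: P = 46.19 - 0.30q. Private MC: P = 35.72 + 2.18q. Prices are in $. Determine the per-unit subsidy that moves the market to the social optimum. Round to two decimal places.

Social marginal cost = private MC − MEB = 29.06 + 0.96q.
Set SMC = demand: 29.06 + 0.96q = 46.19 - 0.30q → q* = 13.5952.
The Pigouvian subsidy equals MEB at q*: 6.66 + 1.22×13.5952 = 23.2461.

subsidy = $23.25 per unit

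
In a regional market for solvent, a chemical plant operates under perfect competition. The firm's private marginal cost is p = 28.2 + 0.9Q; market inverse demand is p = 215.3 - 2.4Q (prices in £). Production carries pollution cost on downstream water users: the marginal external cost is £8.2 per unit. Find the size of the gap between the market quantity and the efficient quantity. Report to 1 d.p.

Market equilibrium (private): 28.2 + 0.9Q = 215.3 - 2.4Q → Q_m = 56.6970.
Social marginal cost = private MC + MEC = 36.4 + 0.9Q.
Set SMC = demand: 36.4 + 0.9Q = 215.3 - 2.4Q → Q* = 54.2121.
Gap = |56.6970 − 54.2121| = 2.4849.

2.5 units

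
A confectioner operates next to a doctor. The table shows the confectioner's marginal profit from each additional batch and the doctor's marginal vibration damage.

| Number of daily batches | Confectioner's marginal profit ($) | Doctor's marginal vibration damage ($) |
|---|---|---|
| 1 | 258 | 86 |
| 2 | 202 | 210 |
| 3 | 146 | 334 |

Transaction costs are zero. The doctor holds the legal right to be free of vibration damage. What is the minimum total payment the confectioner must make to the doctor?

Efficient level: marginal profit ≥ marginal vibration damage through level 1, so k* = 1.
With the doctor holding the right, the confectioner must at least compensate total damage at k*: 86 = 86.

$86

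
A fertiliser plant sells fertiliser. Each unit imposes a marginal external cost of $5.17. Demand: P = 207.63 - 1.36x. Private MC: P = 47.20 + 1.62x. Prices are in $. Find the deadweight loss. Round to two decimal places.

DWL = $4.48

Market equilibrium (private): 47.20 + 1.62x = 207.63 - 1.36x → x_m = 53.8356.
Social marginal cost = private MC + MEC = 52.37 + 1.62x.
Set SMC = demand: 52.37 + 1.62x = 207.63 - 1.36x → x* = 52.1007.
The loss is the area between SMC and demand from x* to x_m; with linear curves that's a triangle of height MEC(x_m).
DWL = ½ × 1.7349 × 5.1700 = 4.4847.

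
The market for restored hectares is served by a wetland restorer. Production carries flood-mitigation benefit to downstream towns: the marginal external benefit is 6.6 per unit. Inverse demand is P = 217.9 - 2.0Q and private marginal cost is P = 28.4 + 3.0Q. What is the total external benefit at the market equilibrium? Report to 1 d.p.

250.1

Market equilibrium (private): 28.4 + 3.0Q = 217.9 - 2.0Q → Q_m = 37.9000.
Total external benefit = MEB × Q_m = 6.6 × 37.9000 = 250.1400.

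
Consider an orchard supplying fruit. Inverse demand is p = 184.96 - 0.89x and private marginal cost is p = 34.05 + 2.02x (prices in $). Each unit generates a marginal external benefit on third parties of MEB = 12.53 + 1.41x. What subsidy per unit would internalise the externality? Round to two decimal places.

Social marginal cost = private MC − MEB = 21.52 + 0.61x.
Set SMC = demand: 21.52 + 0.61x = 184.96 - 0.89x → x* = 108.9600.
The Pigouvian subsidy equals MEB at x*: 12.53 + 1.41×108.9600 = 166.1636.

subsidy = $166.16 per unit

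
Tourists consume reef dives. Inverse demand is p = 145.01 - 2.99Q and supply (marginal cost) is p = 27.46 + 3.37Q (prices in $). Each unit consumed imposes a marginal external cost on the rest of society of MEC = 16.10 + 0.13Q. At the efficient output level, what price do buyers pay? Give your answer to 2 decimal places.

Social marginal benefit = demand − MEC = 128.91 - 3.12Q.
Set SMB = MC: 128.91 - 3.12Q = 27.46 + 3.37Q → Q* = 15.6317.
Consumer price on the demand curve at Q*: 145.01 − 2.99×15.6317 = 98.2712.

P = $98.27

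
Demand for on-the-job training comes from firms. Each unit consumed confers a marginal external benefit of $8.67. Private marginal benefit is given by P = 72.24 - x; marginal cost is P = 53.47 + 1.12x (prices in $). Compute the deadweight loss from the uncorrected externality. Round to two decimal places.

DWL = $17.73

Market equilibrium (private): 53.47 + 1.12x = 72.24 - x → x_m = 8.8538.
Social marginal benefit = demand + MEB = 80.91 - x.
Set SMB = MC: 80.91 - x = 53.47 + 1.12x → x* = 12.9434.
Between x* and x_m the wedge SMB − MC runs linearly from 0 to MEB(x_m), so the loss is a triangle.
DWL = ½ × 4.0896 × 8.6700 = 17.7284.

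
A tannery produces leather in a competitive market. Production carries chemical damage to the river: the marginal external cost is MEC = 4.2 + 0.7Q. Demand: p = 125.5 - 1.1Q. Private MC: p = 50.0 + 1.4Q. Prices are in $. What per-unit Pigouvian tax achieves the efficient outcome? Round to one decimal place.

tax = $19.8 per unit

Social marginal cost = private MC + MEC = 54.2 + 2.1Q.
Set SMC = demand: 54.2 + 2.1Q = 125.5 - 1.1Q → Q* = 22.2813.
The Pigouvian tax equals MEC at Q*: 4.2 + 0.7×22.2813 = 19.7969.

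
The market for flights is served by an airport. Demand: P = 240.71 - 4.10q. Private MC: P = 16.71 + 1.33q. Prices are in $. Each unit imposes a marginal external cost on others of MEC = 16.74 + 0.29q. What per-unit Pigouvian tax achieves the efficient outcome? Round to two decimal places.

Social marginal cost = private MC + MEC = 33.45 + 1.62q.
Set SMC = demand: 33.45 + 1.62q = 240.71 - 4.10q → q* = 36.2343.
The Pigouvian tax equals MEC at q*: 16.74 + 0.29×36.2343 = 27.2479.

tax = $27.25 per unit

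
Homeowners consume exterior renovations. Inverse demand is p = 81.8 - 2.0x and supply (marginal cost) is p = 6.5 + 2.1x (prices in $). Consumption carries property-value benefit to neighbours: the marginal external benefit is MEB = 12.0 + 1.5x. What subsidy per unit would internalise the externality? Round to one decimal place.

Social marginal benefit = demand + MEB = 93.8 - 0.5x.
Set SMB = MC: 93.8 - 0.5x = 6.5 + 2.1x → x* = 33.5769.
The Pigouvian subsidy equals MEB at x*: 12.0 + 1.5×33.5769 = 62.3654.

subsidy = $62.4 per unit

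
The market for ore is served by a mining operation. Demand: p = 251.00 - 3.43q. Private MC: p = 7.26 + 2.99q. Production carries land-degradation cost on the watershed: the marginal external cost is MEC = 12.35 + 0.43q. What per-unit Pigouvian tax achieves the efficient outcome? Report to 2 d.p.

Social marginal cost = private MC + MEC = 19.61 + 3.42q.
Set SMC = demand: 19.61 + 3.42q = 251.00 - 3.43q → q* = 33.7796.
The Pigouvian tax equals MEC at q*: 12.35 + 0.43×33.7796 = 26.8752.

tax = 26.88 per unit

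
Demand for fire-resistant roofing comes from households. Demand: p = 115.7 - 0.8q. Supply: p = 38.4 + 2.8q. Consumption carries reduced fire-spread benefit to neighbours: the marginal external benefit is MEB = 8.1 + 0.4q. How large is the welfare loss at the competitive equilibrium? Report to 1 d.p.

Market equilibrium (private): 38.4 + 2.8q = 115.7 - 0.8q → q_m = 21.4722.
Social marginal benefit = demand + MEB = 123.8 - 0.4q.
Set SMB = MC: 123.8 - 0.4q = 38.4 + 2.8q → q* = 26.6875.
The loss is the area between SMB and MC from q* to q_m; with linear curves that's a triangle of height MEB(q_m).
DWL = ½ × 5.2153 × 16.6889 = 43.5188.

DWL = 43.5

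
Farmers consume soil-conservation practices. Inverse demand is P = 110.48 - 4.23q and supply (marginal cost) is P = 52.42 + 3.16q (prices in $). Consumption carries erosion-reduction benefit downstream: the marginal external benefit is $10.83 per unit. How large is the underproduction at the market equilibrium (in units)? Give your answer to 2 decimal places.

Market equilibrium (private): 52.42 + 3.16q = 110.48 - 4.23q → q_m = 7.8566.
Social marginal benefit = demand + MEB = 121.31 - 4.23q.
Set SMB = MC: 121.31 - 4.23q = 52.42 + 3.16q → q* = 9.3221.
Gap = |7.8566 − 9.3221| = 1.4655.

1.47 units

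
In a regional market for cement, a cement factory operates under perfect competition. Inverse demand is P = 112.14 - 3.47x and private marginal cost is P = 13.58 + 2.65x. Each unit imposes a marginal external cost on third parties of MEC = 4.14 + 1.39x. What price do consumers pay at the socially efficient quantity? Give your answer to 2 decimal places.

P = 68.51

Social marginal cost = private MC + MEC = 17.72 + 4.04x.
Set SMC = demand: 17.72 + 4.04x = 112.14 - 3.47x → x* = 12.5726.
Consumer price on the demand curve at x*: 112.14 − 3.47×12.5726 = 68.5131.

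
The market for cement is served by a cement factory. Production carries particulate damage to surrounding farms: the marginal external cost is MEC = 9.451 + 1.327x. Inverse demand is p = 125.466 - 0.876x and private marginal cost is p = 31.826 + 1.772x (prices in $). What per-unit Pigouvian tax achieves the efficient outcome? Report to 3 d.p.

Social marginal cost = private MC + MEC = 41.277 + 3.099x.
Set SMC = demand: 41.277 + 3.099x = 125.466 - 0.876x → x* = 21.1796.
The Pigouvian tax equals MEC at x*: 9.451 + 1.327×21.1796 = 37.5563.

tax = $37.556 per unit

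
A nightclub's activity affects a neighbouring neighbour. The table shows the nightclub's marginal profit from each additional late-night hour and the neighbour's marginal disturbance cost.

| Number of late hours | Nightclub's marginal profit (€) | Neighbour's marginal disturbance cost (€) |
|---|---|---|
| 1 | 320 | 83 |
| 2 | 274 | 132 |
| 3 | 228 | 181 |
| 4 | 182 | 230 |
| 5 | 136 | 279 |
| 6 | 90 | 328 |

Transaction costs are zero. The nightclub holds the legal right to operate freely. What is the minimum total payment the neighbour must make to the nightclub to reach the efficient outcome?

€408

Left alone the nightclub would choose level 6 (marginal profit stays positive).
Efficient level: k* = 3 (marginal profit ≥ marginal disturbance cost through 3).
The neighbour must at least cover the nightclub's forgone profit from cutting 6→3: 182 + 136 + 90 = 408.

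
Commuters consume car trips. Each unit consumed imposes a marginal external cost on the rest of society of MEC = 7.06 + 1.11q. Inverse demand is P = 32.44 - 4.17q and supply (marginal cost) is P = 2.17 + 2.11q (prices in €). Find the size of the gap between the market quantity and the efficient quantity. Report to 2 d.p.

1.68 units

Market equilibrium (private): 2.17 + 2.11q = 32.44 - 4.17q → q_m = 4.8201.
Social marginal benefit = demand − MEC = 25.38 - 5.28q.
Set SMB = MC: 25.38 - 5.28q = 2.17 + 2.11q → q* = 3.1407.
Gap = |4.8201 − 3.1407| = 1.6794.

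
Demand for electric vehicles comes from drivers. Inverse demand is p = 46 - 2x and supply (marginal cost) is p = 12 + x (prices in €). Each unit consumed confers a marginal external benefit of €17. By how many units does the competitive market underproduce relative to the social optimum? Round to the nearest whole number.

Market equilibrium (private): 12 + x = 46 - 2x → x_m = 11.3333.
Social marginal benefit = demand + MEB = 63 - 2x.
Set SMB = MC: 63 - 2x = 12 + x → x* = 17.0000.
Gap = |11.3333 − 17.0000| = 5.6667.

6 units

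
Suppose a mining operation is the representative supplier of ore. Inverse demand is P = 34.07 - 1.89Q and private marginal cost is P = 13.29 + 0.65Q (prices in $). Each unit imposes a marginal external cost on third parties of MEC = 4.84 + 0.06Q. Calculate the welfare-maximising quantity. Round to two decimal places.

Q* = 6.13

Social marginal cost = private MC + MEC = 18.13 + 0.71Q.
Set SMC = demand: 18.13 + 0.71Q = 34.07 - 1.89Q → Q* = 6.1308.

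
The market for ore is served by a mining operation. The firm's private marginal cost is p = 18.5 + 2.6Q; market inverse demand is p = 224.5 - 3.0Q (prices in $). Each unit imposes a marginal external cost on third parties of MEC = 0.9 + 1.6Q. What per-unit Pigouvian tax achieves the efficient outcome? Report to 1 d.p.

Social marginal cost = private MC + MEC = 19.4 + 4.2Q.
Set SMC = demand: 19.4 + 4.2Q = 224.5 - 3.0Q → Q* = 28.4861.
The Pigouvian tax equals MEC at Q*: 0.9 + 1.6×28.4861 = 46.4778.

tax = $46.5 per unit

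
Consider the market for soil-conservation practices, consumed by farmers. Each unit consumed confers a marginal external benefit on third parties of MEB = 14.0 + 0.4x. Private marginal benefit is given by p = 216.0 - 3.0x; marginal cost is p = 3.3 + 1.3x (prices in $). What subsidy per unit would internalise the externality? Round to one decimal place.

subsidy = $37.3 per unit

Social marginal benefit = demand + MEB = 230.0 - 2.6x.
Set SMB = MC: 230.0 - 2.6x = 3.3 + 1.3x → x* = 58.1282.
The Pigouvian subsidy equals MEB at x*: 14.0 + 0.4×58.1282 = 37.2513.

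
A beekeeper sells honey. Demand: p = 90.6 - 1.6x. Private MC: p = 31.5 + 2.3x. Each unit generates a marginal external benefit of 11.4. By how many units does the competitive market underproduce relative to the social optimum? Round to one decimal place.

Market equilibrium (private): 31.5 + 2.3x = 90.6 - 1.6x → x_m = 15.1538.
Social marginal cost = private MC − MEB = 20.1 + 2.3x.
Set SMC = demand: 20.1 + 2.3x = 90.6 - 1.6x → x* = 18.0769.
Gap = |15.1538 − 18.0769| = 2.9231.

2.9 units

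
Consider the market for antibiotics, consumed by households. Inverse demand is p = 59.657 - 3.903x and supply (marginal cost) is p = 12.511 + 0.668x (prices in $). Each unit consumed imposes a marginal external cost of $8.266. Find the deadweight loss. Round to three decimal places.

DWL = $7.474

Market equilibrium (private): 12.511 + 0.668x = 59.657 - 3.903x → x_m = 10.3142.
Social marginal benefit = demand − MEC = 51.391 - 3.903x.
Set SMB = MC: 51.391 - 3.903x = 12.511 + 0.668x → x* = 8.5058.
The welfare-loss triangle has base |x_m − x*| and height MEC(x_m) (the vertical gap between SMB and MC is zero at x* and MEC at x_m).
DWL = ½ × 1.8084 × 8.2660 = 7.4741.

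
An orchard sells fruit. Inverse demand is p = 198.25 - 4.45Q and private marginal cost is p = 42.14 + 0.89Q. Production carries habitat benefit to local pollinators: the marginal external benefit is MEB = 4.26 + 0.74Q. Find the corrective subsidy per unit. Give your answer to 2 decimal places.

Social marginal cost = private MC − MEB = 37.88 + 0.15Q.
Set SMC = demand: 37.88 + 0.15Q = 198.25 - 4.45Q → Q* = 34.8630.
The Pigouvian subsidy equals MEB at Q*: 4.26 + 0.74×34.8630 = 30.0586.

subsidy = 30.06 per unit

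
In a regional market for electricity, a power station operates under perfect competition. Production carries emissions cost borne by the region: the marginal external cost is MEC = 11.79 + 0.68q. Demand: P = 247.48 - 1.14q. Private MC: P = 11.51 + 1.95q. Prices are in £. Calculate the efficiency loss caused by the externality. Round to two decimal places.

Market equilibrium (private): 11.51 + 1.95q = 247.48 - 1.14q → q_m = 76.3657.
Social marginal cost = private MC + MEC = 23.30 + 2.63q.
Set SMC = demand: 23.30 + 2.63q = 247.48 - 1.14q → q* = 59.4642.
Height of the DWL triangle at q_m is SMC(q_m) − demand(q_m) = MEC(q_m) = 63.7187.
DWL = ½ × 16.9015 × 63.7187 = 538.4708.

DWL = £538.47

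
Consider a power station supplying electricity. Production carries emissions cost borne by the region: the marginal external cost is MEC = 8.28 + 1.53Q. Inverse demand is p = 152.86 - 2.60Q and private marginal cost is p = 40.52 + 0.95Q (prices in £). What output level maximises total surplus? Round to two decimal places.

Q* = 20.48

Social marginal cost = private MC + MEC = 48.80 + 2.48Q.
Set SMC = demand: 48.80 + 2.48Q = 152.86 - 2.60Q → Q* = 20.4843.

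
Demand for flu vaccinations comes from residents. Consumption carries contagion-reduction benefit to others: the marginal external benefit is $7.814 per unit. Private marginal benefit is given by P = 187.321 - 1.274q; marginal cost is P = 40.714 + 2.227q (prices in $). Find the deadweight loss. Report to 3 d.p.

DWL = $8.720

Market equilibrium (private): 40.714 + 2.227q = 187.321 - 1.274q → q_m = 41.8757.
Social marginal benefit = demand + MEB = 195.135 - 1.274q.
Set SMB = MC: 195.135 - 1.274q = 40.714 + 2.227q → q* = 44.1077.
Between q* and q_m the wedge SMB − MC runs linearly from 0 to MEB(q_m), so the loss is a triangle.
DWL = ½ × 2.2320 × 7.8140 = 8.7204.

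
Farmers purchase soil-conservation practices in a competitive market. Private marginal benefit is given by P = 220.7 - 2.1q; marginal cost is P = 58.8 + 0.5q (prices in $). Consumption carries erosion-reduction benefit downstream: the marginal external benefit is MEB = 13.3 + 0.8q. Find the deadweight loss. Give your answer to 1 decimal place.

Market equilibrium (private): 58.8 + 0.5q = 220.7 - 2.1q → q_m = 62.2692.
Social marginal benefit = demand + MEB = 234.0 - 1.3q.
Set SMB = MC: 234.0 - 1.3q = 58.8 + 0.5q → q* = 97.3333.
Height of the DWL triangle at q_m is SMB(q_m) − MC(q_m) = MEB(q_m) = 63.1154.
DWL = ½ × 35.0641 × 63.1154 = 1106.5423.

DWL = $1106.5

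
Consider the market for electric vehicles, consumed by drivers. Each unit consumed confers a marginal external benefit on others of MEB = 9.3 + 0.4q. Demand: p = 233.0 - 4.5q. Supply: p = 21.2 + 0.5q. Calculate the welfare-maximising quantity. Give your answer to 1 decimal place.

Social marginal benefit = demand + MEB = 242.3 - 4.1q.
Set SMB = MC: 242.3 - 4.1q = 21.2 + 0.5q → q* = 48.0652.

q* = 48.1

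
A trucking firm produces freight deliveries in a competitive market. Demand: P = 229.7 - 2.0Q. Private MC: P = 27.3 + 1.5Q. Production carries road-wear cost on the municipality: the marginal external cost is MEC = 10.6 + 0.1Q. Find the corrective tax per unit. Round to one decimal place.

Social marginal cost = private MC + MEC = 37.9 + 1.6Q.
Set SMC = demand: 37.9 + 1.6Q = 229.7 - 2.0Q → Q* = 53.2778.
The Pigouvian tax equals MEC at Q*: 10.6 + 0.1×53.2778 = 15.9278.

tax = 15.9 per unit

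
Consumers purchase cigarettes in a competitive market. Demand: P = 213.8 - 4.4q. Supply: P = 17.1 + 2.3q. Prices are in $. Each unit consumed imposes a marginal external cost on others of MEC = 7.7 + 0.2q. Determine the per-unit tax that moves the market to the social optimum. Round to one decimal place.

Social marginal benefit = demand − MEC = 206.1 - 4.6q.
Set SMB = MC: 206.1 - 4.6q = 17.1 + 2.3q → q* = 27.3913.
The Pigouvian tax equals MEC at q*: 7.7 + 0.2×27.3913 = 13.1783.

tax = $13.2 per unit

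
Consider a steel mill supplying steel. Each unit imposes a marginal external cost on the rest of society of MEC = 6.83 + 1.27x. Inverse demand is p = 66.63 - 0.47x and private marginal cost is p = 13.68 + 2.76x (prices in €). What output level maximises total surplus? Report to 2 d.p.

x* = 10.25

Social marginal cost = private MC + MEC = 20.51 + 4.03x.
Set SMC = demand: 20.51 + 4.03x = 66.63 - 0.47x → x* = 10.2489.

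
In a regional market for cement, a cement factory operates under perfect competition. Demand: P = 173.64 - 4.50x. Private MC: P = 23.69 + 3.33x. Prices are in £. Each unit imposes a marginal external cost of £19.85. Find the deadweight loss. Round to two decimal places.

DWL = £25.16

Market equilibrium (private): 23.69 + 3.33x = 173.64 - 4.50x → x_m = 19.1507.
Social marginal cost = private MC + MEC = 43.54 + 3.33x.
Set SMC = demand: 43.54 + 3.33x = 173.64 - 4.50x → x* = 16.6156.
The loss is the area between SMC and demand from x* to x_m; with linear curves that's a triangle of height MEC(x_m).
DWL = ½ × 2.5351 × 19.8500 = 25.1609.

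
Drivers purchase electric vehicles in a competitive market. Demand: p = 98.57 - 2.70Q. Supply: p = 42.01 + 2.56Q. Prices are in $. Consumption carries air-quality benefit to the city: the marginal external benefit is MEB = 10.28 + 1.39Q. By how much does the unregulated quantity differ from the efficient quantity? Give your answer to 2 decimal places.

Market equilibrium (private): 42.01 + 2.56Q = 98.57 - 2.70Q → Q_m = 10.7529.
Social marginal benefit = demand + MEB = 108.85 - 1.31Q.
Set SMB = MC: 108.85 - 1.31Q = 42.01 + 2.56Q → Q* = 17.2713.
Gap = |10.7529 − 17.2713| = 6.5184.

6.52 units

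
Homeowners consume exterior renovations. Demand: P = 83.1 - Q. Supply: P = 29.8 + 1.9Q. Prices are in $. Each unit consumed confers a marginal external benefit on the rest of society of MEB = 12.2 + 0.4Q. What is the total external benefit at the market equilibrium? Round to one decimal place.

Market equilibrium (private): 29.8 + 1.9Q = 83.1 - Q → Q_m = 18.3793.
Total external benefit = ∫₀^{Q_m} (12.2 + 0.4Q) dQ = 12.2×18.3793 + ½×0.4×18.3793² = 291.7872.

$291.8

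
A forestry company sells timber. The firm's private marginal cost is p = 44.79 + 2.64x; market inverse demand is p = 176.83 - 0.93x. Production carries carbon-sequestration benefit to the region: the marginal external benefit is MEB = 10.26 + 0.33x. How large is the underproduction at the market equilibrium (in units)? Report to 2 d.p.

6.93 units

Market equilibrium (private): 44.79 + 2.64x = 176.83 - 0.93x → x_m = 36.9860.
Social marginal cost = private MC − MEB = 34.53 + 2.31x.
Set SMC = demand: 34.53 + 2.31x = 176.83 - 0.93x → x* = 43.9198.
Gap = |36.9860 − 43.9198| = 6.9338.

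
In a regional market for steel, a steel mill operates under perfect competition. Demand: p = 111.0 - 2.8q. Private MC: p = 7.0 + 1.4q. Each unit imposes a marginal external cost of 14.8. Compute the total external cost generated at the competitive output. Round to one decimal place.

Market equilibrium (private): 7.0 + 1.4q = 111.0 - 2.8q → q_m = 24.7619.
Total external cost = MEC × q_m = 14.8 × 24.7619 = 366.4761.

366.5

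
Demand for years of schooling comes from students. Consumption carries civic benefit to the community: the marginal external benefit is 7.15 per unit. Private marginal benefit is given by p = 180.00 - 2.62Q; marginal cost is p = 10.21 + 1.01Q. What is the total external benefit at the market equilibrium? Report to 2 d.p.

334.43

Market equilibrium (private): 10.21 + 1.01Q = 180.00 - 2.62Q → Q_m = 46.7741.
Total external benefit = MEB × Q_m = 7.15 × 46.7741 = 334.4348.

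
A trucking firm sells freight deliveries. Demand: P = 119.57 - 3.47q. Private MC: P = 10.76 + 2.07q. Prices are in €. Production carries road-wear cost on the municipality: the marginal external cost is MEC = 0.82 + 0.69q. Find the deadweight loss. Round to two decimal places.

Market equilibrium (private): 10.76 + 2.07q = 119.57 - 3.47q → q_m = 19.6408.
Social marginal cost = private MC + MEC = 11.58 + 2.76q.
Set SMC = demand: 11.58 + 2.76q = 119.57 - 3.47q → q* = 17.3339.
Between q* and q_m the wedge SMC − demand runs linearly from 0 to MEC(q_m), so the loss is a triangle.
DWL = ½ × 2.3069 × 14.3721 = 16.5775.

DWL = €16.58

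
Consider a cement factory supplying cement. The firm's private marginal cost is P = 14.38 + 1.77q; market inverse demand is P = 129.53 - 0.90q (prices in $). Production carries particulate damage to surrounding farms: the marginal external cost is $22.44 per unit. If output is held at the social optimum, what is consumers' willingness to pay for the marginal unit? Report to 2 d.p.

Social marginal cost = private MC + MEC = 36.82 + 1.77q.
Set SMC = demand: 36.82 + 1.77q = 129.53 - 0.90q → q* = 34.7228.
Consumer price on the demand curve at q*: 129.53 − 0.90×34.7228 = 98.2795.

P = $98.28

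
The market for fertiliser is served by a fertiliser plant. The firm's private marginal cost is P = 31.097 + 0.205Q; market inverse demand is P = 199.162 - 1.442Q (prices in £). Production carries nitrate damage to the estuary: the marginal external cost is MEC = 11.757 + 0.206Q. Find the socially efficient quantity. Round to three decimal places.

Social marginal cost = private MC + MEC = 42.854 + 0.411Q.
Set SMC = demand: 42.854 + 0.411Q = 199.162 - 1.442Q → Q* = 84.3540.

Q* = 84.354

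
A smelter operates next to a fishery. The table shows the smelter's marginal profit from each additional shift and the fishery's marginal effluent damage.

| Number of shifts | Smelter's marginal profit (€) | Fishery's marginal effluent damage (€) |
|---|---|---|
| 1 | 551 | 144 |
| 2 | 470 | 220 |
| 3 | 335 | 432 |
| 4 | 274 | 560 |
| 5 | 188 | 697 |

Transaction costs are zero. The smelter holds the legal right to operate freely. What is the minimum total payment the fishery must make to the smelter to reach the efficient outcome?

€797

Left alone the smelter would choose level 5 (marginal profit stays positive).
Efficient level: k* = 2 (marginal profit ≥ marginal effluent damage through 2).
The fishery must at least cover the smelter's forgone profit from cutting 5→2: 335 + 274 + 188 = 797.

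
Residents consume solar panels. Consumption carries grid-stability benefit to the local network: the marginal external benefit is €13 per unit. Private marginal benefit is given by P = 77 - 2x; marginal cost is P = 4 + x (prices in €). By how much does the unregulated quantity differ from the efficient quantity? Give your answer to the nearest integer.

Market equilibrium (private): 4 + x = 77 - 2x → x_m = 24.3333.
Social marginal benefit = demand + MEB = 90 - 2x.
Set SMB = MC: 90 - 2x = 4 + x → x* = 28.6667.
Gap = |24.3333 − 28.6667| = 4.3334.

4 units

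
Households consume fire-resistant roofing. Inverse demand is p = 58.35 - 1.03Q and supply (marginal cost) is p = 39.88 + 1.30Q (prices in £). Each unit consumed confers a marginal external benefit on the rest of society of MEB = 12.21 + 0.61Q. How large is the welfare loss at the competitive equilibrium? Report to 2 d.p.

Market equilibrium (private): 39.88 + 1.30Q = 58.35 - 1.03Q → Q_m = 7.9270.
Social marginal benefit = demand + MEB = 70.56 - 0.42Q.
Set SMB = MC: 70.56 - 0.42Q = 39.88 + 1.30Q → Q* = 17.8372.
The loss is the area between SMB and MC from Q* to Q_m; with linear curves that's a triangle of height MEB(Q_m).
DWL = ½ × 9.9102 × 17.0455 = 84.4622.

DWL = £84.46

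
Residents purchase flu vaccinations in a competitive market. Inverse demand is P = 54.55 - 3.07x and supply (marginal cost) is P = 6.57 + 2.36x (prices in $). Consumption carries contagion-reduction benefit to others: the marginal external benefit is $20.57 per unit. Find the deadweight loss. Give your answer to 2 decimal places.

DWL = $38.96

Market equilibrium (private): 6.57 + 2.36x = 54.55 - 3.07x → x_m = 8.8361.
Social marginal benefit = demand + MEB = 75.12 - 3.07x.
Set SMB = MC: 75.12 - 3.07x = 6.57 + 2.36x → x* = 12.6243.
The welfare-loss triangle has base |x_m − x*| and height MEB(x_m) (the vertical gap between SMB and MC is zero at x* and MEB at x_m).
DWL = ½ × 3.7882 × 20.5700 = 38.9616.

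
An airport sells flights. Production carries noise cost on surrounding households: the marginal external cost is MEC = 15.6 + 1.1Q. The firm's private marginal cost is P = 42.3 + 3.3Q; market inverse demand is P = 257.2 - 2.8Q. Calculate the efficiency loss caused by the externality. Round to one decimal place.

DWL = 205.2

Market equilibrium (private): 42.3 + 3.3Q = 257.2 - 2.8Q → Q_m = 35.2295.
Social marginal cost = private MC + MEC = 57.9 + 4.4Q.
Set SMC = demand: 57.9 + 4.4Q = 257.2 - 2.8Q → Q* = 27.6806.
The loss is the area between SMC and demand from Q* to Q_m; with linear curves that's a triangle of height MEC(Q_m).
DWL = ½ × 7.5489 × 54.3525 = 205.1508.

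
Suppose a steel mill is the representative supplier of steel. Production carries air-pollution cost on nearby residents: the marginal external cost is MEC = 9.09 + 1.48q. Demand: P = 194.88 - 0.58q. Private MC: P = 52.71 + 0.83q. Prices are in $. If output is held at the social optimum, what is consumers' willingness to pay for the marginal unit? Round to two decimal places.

P = $168.17

Social marginal cost = private MC + MEC = 61.80 + 2.31q.
Set SMC = demand: 61.80 + 2.31q = 194.88 - 0.58q → q* = 46.0484.
Consumer price on the demand curve at q*: 194.88 − 0.58×46.0484 = 168.1719.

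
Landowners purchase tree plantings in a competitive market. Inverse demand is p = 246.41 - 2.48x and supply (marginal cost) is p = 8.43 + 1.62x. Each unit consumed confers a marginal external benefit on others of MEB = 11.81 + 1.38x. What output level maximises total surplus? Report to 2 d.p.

x* = 91.83

Social marginal benefit = demand + MEB = 258.22 - 1.10x.
Set SMB = MC: 258.22 - 1.10x = 8.43 + 1.62x → x* = 91.8346.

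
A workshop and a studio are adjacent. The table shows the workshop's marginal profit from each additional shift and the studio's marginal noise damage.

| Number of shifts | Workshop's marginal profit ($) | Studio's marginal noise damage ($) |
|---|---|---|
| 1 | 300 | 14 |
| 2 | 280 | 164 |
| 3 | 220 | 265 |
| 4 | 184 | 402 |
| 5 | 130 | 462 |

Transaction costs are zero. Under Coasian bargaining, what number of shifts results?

Bargaining reaches the level where marginal profit last exceeds marginal noise damage.
That holds through level 2 (280 ≥ 164) but not at 3 (220 < 265).

2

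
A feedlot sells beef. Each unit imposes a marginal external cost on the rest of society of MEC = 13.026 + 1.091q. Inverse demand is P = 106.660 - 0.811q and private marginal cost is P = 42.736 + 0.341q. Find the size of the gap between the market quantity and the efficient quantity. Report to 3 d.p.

Market equilibrium (private): 42.736 + 0.341q = 106.660 - 0.811q → q_m = 55.4896.
Social marginal cost = private MC + MEC = 55.762 + 1.432q.
Set SMC = demand: 55.762 + 1.432q = 106.660 - 0.811q → q* = 22.6919.
Gap = |55.4896 − 22.6919| = 32.7977.

32.798 units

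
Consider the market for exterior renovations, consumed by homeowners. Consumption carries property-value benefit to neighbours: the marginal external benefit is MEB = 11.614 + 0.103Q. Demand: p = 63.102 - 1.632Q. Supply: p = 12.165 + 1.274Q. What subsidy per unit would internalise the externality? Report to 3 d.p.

Social marginal benefit = demand + MEB = 74.716 - 1.529Q.
Set SMB = MC: 74.716 - 1.529Q = 12.165 + 1.274Q → Q* = 22.3157.
The Pigouvian subsidy equals MEB at Q*: 11.614 + 0.103×22.3157 = 13.9125.

subsidy = 13.913 per unit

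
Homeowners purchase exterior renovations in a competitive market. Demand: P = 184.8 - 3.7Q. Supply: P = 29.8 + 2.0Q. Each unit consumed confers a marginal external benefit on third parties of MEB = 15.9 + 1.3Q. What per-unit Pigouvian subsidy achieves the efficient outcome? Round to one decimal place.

Social marginal benefit = demand + MEB = 200.7 - 2.4Q.
Set SMB = MC: 200.7 - 2.4Q = 29.8 + 2.0Q → Q* = 38.8409.
The Pigouvian subsidy equals MEB at Q*: 15.9 + 1.3×38.8409 = 66.3932.

subsidy = 66.4 per unit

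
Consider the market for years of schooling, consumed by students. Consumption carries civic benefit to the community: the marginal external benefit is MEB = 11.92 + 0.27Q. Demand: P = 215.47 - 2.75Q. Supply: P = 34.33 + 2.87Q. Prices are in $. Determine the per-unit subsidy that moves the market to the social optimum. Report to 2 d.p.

Social marginal benefit = demand + MEB = 227.39 - 2.48Q.
Set SMB = MC: 227.39 - 2.48Q = 34.33 + 2.87Q → Q* = 36.0860.
The Pigouvian subsidy equals MEB at Q*: 11.92 + 0.27×36.0860 = 21.6632.

subsidy = $21.66 per unit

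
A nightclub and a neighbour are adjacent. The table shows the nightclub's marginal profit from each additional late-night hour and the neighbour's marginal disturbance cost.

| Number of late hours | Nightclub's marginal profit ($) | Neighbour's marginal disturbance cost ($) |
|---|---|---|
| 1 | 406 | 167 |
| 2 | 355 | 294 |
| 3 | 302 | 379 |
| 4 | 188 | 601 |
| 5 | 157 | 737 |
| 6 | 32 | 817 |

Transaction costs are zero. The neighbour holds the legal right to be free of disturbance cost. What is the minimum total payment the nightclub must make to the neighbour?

$461

Efficient level: marginal profit ≥ marginal disturbance cost through level 2, so k* = 2.
With the neighbour holding the right, the nightclub must at least compensate total damage at k*: 167 + 294 = 461.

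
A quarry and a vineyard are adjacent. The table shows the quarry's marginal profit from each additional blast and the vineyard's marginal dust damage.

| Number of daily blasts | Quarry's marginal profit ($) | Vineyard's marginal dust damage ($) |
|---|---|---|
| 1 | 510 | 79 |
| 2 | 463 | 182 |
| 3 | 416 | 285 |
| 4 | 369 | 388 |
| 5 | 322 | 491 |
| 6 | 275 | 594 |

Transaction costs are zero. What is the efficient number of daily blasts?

3

Bargaining reaches the level where marginal profit last exceeds marginal dust damage.
That holds through level 3 (416 ≥ 285) but not at 4 (369 < 388).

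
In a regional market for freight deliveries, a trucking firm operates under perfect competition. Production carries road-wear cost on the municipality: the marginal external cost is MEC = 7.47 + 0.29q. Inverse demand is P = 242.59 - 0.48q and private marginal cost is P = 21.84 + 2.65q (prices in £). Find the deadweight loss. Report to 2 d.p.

DWL = £113.99

Market equilibrium (private): 21.84 + 2.65q = 242.59 - 0.48q → q_m = 70.5272.
Social marginal cost = private MC + MEC = 29.31 + 2.94q.
Set SMC = demand: 29.31 + 2.94q = 242.59 - 0.48q → q* = 62.3626.
Height of the DWL triangle at q_m is SMC(q_m) − demand(q_m) = MEC(q_m) = 27.9229.
DWL = ½ × 8.1646 × 27.9229 = 113.9897.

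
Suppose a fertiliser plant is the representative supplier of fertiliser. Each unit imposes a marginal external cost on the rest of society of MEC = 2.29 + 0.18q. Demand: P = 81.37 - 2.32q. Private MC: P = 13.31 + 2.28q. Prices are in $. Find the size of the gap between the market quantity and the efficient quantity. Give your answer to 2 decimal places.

Market equilibrium (private): 13.31 + 2.28q = 81.37 - 2.32q → q_m = 14.7957.
Social marginal cost = private MC + MEC = 15.60 + 2.46q.
Set SMC = demand: 15.60 + 2.46q = 81.37 - 2.32q → q* = 13.7594.
Gap = |14.7957 − 13.7594| = 1.0363.

1.04 units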